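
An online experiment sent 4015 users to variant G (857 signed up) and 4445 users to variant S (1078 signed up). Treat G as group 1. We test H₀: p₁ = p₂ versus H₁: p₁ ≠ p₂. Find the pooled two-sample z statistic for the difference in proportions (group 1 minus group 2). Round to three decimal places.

z = -3.179

p̂₁ = 857/4015 = 0.213450, p̂₂ = 1078/4445 = 0.242520.
Pooled p̂ = (857+1078)/(4015+4445) = 1935/8460 = 0.228723.
SE = √(p̂(1−p̂)(1/n₁+1/n₂)) = √(0.228723·0.771277·0.000474038) = √(8.36246e-05) = 0.009145.
z = (0.213450 − 0.242520)/0.009145 = -0.029070/0.009145 = -3.179.
Two-sided p-value ≈ 2·Φ(−3.179) = 0.0015.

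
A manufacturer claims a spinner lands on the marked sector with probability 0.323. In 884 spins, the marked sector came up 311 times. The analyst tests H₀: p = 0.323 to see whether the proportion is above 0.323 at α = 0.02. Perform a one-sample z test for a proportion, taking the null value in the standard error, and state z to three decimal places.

z = 1.832

p̂ = 311/884 = 0.35181.
SE = √(p₀(1−p₀)/n) = √(0.21867/884) = 0.01573.
z = (0.35181 − 0.323)/0.01573 = 0.02881/0.01573 = 1.832.
p-value = P(Z > 1.832) ≈ 0.0335, so at α = 0.02 we fail to reject H₀.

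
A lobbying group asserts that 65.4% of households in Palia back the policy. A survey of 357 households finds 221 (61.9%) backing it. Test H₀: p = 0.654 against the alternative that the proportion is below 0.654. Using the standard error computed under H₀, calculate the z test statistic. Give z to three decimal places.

p̂ = 221/357 = 0.61905.
Standard error under H₀: √(0.654×0.346/357) = 0.02518.
z = (0.61905 − 0.654)/0.02518 = -0.03495/0.02518 = -1.388.

z = -1.388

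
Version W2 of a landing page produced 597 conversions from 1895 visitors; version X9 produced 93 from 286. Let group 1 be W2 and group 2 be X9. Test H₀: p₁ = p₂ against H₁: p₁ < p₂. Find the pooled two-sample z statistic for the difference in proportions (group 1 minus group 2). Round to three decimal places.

z = -0.344

p̂₁ = 597/1895 ≈ 0.315040, p̂₂ = 93/286 ≈ 0.325175.
Pooled p̂ = (597+93)/(1895+286) = 690/2181 = 0.316369.
SE = √(p̂(1−p̂)(1/n₁+1/n₂)) = √(0.316369·0.683631·0.00402421) = √(0.000870354) = 0.029502.
z = (0.315040 − 0.325175)/0.029502 = -0.010135/0.029502 = -0.344.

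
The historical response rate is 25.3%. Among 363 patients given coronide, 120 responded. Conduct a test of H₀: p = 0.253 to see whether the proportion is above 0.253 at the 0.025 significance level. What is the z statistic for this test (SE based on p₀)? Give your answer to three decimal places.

p̂ = 120/363 = 0.33058.
Under H₀, SE = √(0.253·0.747/363) = √(0.000520636) = 0.02282.
z = (0.33058 − 0.253)/0.02282 = 0.07758/0.02282 = 3.400.
p-value = P(Z > 3.400) ≈ 0.0003. With α = 0.025, reject H₀.

z = 3.400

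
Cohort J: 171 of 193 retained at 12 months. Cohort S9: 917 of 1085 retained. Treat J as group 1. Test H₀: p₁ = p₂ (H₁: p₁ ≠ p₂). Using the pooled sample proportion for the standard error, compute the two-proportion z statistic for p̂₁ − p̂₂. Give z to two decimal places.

p̂₁ = 171/193 = 0.8860, p̂₂ = 917/1085 = 0.8452.
Pooled p̂ = (171+917)/(193+1085) = 1088/1278 = 0.8513.
SE = √(0.126567 × 0.00610301) = 0.0278.
z = (0.8860 − 0.8452)/0.0278 = 0.0408/0.0278 = 1.47.

z = 1.47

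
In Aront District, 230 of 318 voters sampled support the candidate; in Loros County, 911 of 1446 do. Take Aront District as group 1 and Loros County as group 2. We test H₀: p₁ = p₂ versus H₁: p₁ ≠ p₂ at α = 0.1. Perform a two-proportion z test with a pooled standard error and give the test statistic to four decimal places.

p̂₁ = 230/318 = 0.723270, p̂₂ = 911/1446 = 0.630014.
Pooled p̂ = (230+911)/(318+1446) = 1141/1764 = 0.646825.
SE = √(0.228442 × 0.00383622) = 0.029603.
z = (0.723270 − 0.630014)/0.029603 = 0.093256/0.029603 = 3.1502.
Two-sided p-value ≈ 2·Φ(−3.150) = 0.0016. With α = 0.1, reject H₀.

z = 3.1502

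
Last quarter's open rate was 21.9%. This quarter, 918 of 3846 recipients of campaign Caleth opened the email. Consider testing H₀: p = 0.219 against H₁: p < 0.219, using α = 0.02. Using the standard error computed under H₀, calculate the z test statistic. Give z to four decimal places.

p̂ = 918/3846 ≈ 0.238690.
SE = √(p₀(1−p₀)/n) = √(0.17104/3846) = 0.006669.
z = (0.238690 − 0.219)/0.006669 = 0.019690/0.006669 = 2.9525.
p-value = P(Z < 2.953) ≈ 0.9984, so at α = 0.02 we fail to reject H₀.

z = 2.9525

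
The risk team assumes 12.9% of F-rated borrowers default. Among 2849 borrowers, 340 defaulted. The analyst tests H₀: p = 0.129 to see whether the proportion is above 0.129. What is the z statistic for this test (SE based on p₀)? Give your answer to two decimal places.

z = -1.54

p̂ = 340/2849 ≈ 0.1193.
Under H₀, SE = √(0.129·0.871/2849) = √(3.9438e-05) = 0.0063.
z = (0.1193 − 0.129)/0.0063 = -0.0097/0.0063 = -1.54.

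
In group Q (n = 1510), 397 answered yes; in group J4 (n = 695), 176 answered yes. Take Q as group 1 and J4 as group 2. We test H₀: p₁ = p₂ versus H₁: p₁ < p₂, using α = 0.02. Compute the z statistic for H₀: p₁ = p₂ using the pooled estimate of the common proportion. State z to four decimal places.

z = 0.4814

p̂₁ = 397/1510 ≈ 0.262914, p̂₂ = 176/695 ≈ 0.253237.
Pooled p̂ = (397+176)/(1510+695) = 573/2205 = 0.259864.
SE = √(p̂(1−p̂)(1/n₁+1/n₂)) = √(0.259864·0.740136·0.0021011) = √(0.000404114) = 0.020103.
z = (0.262914 − 0.253237)/0.020103 = 0.009677/0.020103 = 0.4814.
p-value = P(Z < 0.481) ≈ 0.6849. With α = 0.02, fail to reject H₀.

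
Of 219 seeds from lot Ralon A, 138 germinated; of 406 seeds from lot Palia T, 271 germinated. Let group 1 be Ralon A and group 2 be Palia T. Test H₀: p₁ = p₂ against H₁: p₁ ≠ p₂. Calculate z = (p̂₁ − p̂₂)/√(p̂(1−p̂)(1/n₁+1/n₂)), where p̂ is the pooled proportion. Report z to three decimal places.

z = -0.937

p̂₁ = 138/219 = 0.63014, p̂₂ = 271/406 = 0.66749.
Pooled p̂ = (138+271)/(219+406) = 409/625 = 0.65440.
SE = √(p̂(1−p̂)(1/n₁+1/n₂)) = √(0.65440·0.34560·0.00702926) = √(0.00158974) = 0.03987.
z = (0.63014 − 0.66749)/0.03987 = -0.03735/0.03987 = -0.937.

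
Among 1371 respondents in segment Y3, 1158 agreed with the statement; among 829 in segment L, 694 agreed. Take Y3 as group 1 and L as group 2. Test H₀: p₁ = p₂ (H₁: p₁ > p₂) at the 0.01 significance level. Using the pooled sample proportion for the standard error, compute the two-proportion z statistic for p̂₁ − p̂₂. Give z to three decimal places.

p̂₁ = 1158/1371 = 0.844639, p̂₂ = 694/829 = 0.837153.
Pooled p̂ = (1158+694)/(1371+829) = 1852/2200 = 0.841818.
SE = √(0.13316 × 0.00193567) = 0.016055.
z = (0.844639 − 0.837153)/0.016055 = 0.007486/0.016055 = 0.466.
p-value = P(Z > 0.466) ≈ 0.3205; since p > α = 0.01, fail to reject H₀.

z = 0.466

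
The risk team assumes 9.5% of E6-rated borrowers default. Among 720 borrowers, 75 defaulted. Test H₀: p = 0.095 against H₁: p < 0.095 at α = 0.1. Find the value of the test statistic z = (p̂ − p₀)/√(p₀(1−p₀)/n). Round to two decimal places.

p̂ = 75/720 = 0.1042.
Standard error under H₀: √(0.095×0.905/720) = 0.0109.
z = (0.1042 − 0.095)/0.0109 = 0.0092/0.0109 = 0.84.
p-value = P(Z < 0.839) ≈ 0.7992. With α = 0.1, fail to reject H₀.

z = 0.84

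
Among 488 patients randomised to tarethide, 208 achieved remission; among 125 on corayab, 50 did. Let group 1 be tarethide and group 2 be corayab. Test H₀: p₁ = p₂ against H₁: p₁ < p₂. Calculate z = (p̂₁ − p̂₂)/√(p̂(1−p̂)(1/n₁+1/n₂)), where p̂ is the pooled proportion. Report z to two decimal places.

p̂₁ = 208/488 = 0.4262, p̂₂ = 50/125 = 0.4000.
Pooled p̂ = (208+50)/(488+125) = 258/613 = 0.4209.
SE = √(0.24374 × 0.0100492) = 0.0495.
z = (0.4262 − 0.4000)/0.0495 = 0.0262/0.0495 = 0.53.
p-value = P(Z < 0.530) ≈ 0.7019.

z = 0.53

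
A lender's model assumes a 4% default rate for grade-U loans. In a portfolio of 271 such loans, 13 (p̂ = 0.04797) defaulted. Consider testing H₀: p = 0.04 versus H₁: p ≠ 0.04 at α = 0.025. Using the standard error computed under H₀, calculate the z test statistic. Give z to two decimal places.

p̂ = 13/271 ≈ 0.0480.
Under H₀, SE = √(0.04·0.96/271) = √(0.000141697) = 0.0119.
z = (0.0480 − 0.04)/0.0119 = 0.0080/0.0119 = 0.67.
p-value = 2·P(Z > 0.670) ≈ 0.5031. With α = 0.025, fail to reject H₀.

z = 0.67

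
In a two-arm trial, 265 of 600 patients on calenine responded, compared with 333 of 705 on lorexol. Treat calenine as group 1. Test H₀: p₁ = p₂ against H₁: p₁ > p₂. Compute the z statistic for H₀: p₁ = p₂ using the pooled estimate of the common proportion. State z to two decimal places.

z = -1.11

p̂₁ = 265/600 ≈ 0.44167, p̂₂ = 333/705 ≈ 0.47234.
Pooled p̂ = (265+333)/(600+705) = 598/1305 = 0.45824.
SE = √(p̂(1−p̂)(1/n₁+1/n₂)) = √(0.45824·0.54176·0.00308511) = √(0.000765896) = 0.02767.
z = (0.44167 − 0.47234)/0.02767 = -0.03067/0.02767 = -1.11.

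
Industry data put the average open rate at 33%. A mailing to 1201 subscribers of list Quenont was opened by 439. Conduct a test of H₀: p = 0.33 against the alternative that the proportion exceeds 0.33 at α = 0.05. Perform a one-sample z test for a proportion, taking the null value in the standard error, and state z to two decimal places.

z = 2.62

p̂ = 439/1201 = 0.36553.
SE = √(p₀(1−p₀)/n) = √(0.2211/1201) = 0.01357.
z = (0.36553 − 0.33)/0.01357 = 0.03553/0.01357 = 2.62.
p-value = P(Z > 2.619) ≈ 0.0044; since p < α = 0.05, reject H₀.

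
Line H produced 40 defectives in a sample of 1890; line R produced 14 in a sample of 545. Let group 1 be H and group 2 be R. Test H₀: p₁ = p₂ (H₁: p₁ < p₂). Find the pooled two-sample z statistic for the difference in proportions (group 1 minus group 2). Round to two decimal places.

z = -0.63

p̂₁ = 40/1890 = 0.02116, p̂₂ = 14/545 = 0.02569.
Pooled p̂ = (40+14)/(1890+545) = 54/2435 = 0.02218.
SE = √(0.0216848 × 0.00236396) = 0.00716.
z = (0.02116 − 0.02569)/0.00716 = -0.00453/0.00716 = -0.63.
p-value = P(Z < -0.632) ≈ 0.2637.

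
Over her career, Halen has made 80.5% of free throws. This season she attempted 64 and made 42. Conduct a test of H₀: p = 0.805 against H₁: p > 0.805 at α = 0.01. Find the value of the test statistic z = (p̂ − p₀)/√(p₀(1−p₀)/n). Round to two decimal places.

p̂ = 42/64 = 0.65625.
Under H₀, SE = √(0.805·0.195/64) = √(0.00245273) = 0.04953.
z = (0.65625 − 0.805)/0.04953 = -0.14875/0.04953 = -3.00.
p-value = P(Z > -3.004) ≈ 0.9987; since p > α = 0.01, fail to reject H₀.

z = -3.00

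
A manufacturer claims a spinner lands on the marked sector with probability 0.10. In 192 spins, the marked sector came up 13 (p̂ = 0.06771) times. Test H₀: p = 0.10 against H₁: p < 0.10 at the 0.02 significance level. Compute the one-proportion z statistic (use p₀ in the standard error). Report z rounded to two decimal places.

z = -1.49

p̂ = 13/192 ≈ 0.0677.
Standard error under H₀: √(0.1×0.9/192) = 0.0217.
z = (0.0677 − 0.1)/0.0217 = -0.0323/0.0217 = -1.49.
p-value = P(Z < -1.491) ≈ 0.0679, so at α = 0.02 we fail to reject H₀.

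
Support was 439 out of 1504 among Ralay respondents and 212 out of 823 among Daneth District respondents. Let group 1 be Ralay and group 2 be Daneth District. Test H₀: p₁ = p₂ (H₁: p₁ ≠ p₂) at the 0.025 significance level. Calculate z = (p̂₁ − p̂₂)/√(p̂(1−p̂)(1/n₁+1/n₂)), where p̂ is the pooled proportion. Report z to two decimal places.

z = 1.76

p̂₁ = 439/1504 ≈ 0.2919, p̂₂ = 212/823 ≈ 0.2576.
Pooled p̂ = (439+212)/(1504+823) = 651/2327 = 0.2798.
SE = √(0.201494 × 0.00187996) = 0.0195.
z = (0.2919 − 0.2576)/0.0195 = 0.0343/0.0195 = 1.76.
p-value = 2·P(Z > 1.762) ≈ 0.0781; since p > α = 0.025, fail to reject H₀.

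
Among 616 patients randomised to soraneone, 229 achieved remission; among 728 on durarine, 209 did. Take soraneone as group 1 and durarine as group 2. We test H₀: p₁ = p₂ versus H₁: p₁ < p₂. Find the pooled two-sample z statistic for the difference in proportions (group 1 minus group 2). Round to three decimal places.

p̂₁ = 229/616 ≈ 0.371753, p̂₂ = 209/728 ≈ 0.287088.
Pooled p̂ = (229+209)/(616+728) = 438/1344 = 0.325893.
SE = √(0.219687 × 0.002997) = 0.025659.
z = (0.371753 − 0.287088)/0.025659 = 0.084665/0.025659 = 3.300.

z = 3.300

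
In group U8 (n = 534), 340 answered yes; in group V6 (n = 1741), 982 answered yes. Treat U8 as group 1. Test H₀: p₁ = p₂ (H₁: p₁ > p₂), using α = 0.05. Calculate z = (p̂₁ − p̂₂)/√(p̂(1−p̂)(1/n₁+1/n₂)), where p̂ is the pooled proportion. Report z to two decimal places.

z = 2.98

p̂₁ = 340/534 = 0.6367, p̂₂ = 982/1741 = 0.5640.
Pooled p̂ = (340+982)/(534+1741) = 1322/2275 = 0.5811.
SE = √(0.243423 × 0.00244704) = 0.0244.
z = (0.6367 − 0.5640)/0.0244 = 0.0727/0.0244 = 2.98.
p-value = P(Z > 2.977) ≈ 0.0015, so at α = 0.05 we reject H₀.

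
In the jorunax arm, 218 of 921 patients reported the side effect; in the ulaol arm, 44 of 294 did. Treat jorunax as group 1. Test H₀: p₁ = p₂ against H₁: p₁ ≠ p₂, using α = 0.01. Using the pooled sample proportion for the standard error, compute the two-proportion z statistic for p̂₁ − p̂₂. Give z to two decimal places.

p̂₁ = 218/921 = 0.2367, p̂₂ = 44/294 = 0.1497.
Pooled p̂ = (218+44)/(921+294) = 262/1215 = 0.2156.
SE = √(p̂(1−p̂)(1/n₁+1/n₂)) = √(0.2156·0.7844·0.00448714) = √(0.000758946) = 0.0275.
z = (0.2367 − 0.1497)/0.0275 = 0.0870/0.0275 = 3.16.
p-value = 2·P(Z > 3.159) ≈ 0.0016. With α = 0.01, reject H₀.

z = 3.16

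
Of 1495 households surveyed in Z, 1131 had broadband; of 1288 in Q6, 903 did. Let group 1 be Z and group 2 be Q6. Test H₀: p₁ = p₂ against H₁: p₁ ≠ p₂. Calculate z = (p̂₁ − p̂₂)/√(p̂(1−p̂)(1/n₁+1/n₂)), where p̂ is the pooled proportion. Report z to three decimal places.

z = 3.288

p̂₁ = 1131/1495 ≈ 0.75652, p̂₂ = 903/1288 ≈ 0.70109.
Pooled p̂ = (1131+903)/(1495+1288) = 2034/2783 = 0.73087.
SE = √(p̂(1−p̂)(1/n₁+1/n₂)) = √(0.73087·0.26913·0.00144529) = √(0.000284291) = 0.01686.
z = (0.75652 − 0.70109)/0.01686 = 0.05543/0.01686 = 3.288.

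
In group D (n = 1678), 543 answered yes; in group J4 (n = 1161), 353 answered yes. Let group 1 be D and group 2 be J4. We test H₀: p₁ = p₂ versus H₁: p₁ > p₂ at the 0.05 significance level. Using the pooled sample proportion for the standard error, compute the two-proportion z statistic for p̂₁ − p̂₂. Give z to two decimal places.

p̂₁ = 543/1678 = 0.32360, p̂₂ = 353/1161 = 0.30405.
Pooled p̂ = (543+353)/(1678+1161) = 896/2839 = 0.31560.
SE = √(p̂(1−p̂)(1/n₁+1/n₂)) = √(0.31560·0.68440·0.00145727) = √(0.000314768) = 0.01774.
z = (0.32360 − 0.30405)/0.01774 = 0.01955/0.01774 = 1.10.
p-value = P(Z > 1.102) ≈ 0.1352. With α = 0.05, fail to reject H₀.

z = 1.10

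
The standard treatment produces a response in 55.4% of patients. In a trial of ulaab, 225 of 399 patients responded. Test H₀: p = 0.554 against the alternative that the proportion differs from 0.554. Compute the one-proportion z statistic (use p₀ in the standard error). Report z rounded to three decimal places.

p̂ = 225/399 ≈ 0.56391.
Standard error under H₀: √(0.554×0.446/399) = 0.02488.
z = (0.56391 − 0.554)/0.02488 = 0.00991/0.02488 = 0.398.

z = 0.398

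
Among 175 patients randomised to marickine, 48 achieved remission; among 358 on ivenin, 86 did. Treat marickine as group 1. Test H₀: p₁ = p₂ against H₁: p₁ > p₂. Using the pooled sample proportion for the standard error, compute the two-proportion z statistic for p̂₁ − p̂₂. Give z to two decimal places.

p̂₁ = 48/175 ≈ 0.2743, p̂₂ = 86/358 ≈ 0.2402.
Pooled p̂ = (48+86)/(175+358) = 134/533 = 0.2514.
SE = √(p̂(1−p̂)(1/n₁+1/n₂)) = √(0.2514·0.7486·0.00850758) = √(0.00160114) = 0.0400.
z = (0.2743 − 0.2402)/0.0400 = 0.0341/0.0400 = 0.85.
p-value = P(Z > 0.851) ≈ 0.1973.

z = 0.85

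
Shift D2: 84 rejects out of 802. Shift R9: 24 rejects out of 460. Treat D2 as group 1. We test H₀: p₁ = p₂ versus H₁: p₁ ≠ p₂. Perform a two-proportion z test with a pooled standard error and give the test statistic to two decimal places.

z = 3.21

p̂₁ = 84/802 = 0.10474, p̂₂ = 24/460 = 0.05217.
Pooled p̂ = (84+24)/(802+460) = 108/1262 = 0.08558.
SE = √(p̂(1−p̂)(1/n₁+1/n₂)) = √(0.08558·0.91442·0.0034208) = √(0.000267694) = 0.01636.
z = (0.10474 − 0.05217)/0.01636 = 0.05257/0.01636 = 3.21.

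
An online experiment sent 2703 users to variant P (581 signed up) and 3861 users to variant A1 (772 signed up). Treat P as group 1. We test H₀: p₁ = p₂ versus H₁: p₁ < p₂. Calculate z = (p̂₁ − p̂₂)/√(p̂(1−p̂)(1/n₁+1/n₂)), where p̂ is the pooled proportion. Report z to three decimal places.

z = 1.478

p̂₁ = 581/2703 = 0.21495, p̂₂ = 772/3861 = 0.19995.
Pooled p̂ = (581+772)/(2703+3861) = 1353/6564 = 0.20612.
SE = √(p̂(1−p̂)(1/n₁+1/n₂)) = √(0.20612·0.79388·0.00062896) = √(0.000102921) = 0.01015.
z = (0.21495 − 0.19995)/0.01015 = 0.01500/0.01015 = 1.478.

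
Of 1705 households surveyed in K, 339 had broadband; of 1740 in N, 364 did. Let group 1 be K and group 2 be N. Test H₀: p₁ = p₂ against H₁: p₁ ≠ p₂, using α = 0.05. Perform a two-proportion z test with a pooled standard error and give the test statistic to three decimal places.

p̂₁ = 339/1705 = 0.19883, p̂₂ = 364/1740 = 0.20920.
Pooled p̂ = (339+364)/(1705+1740) = 703/3445 = 0.20406.
SE = √(p̂(1−p̂)(1/n₁+1/n₂)) = √(0.20406·0.79594·0.00116122) = √(0.000188608) = 0.01373.
z = (0.19883 − 0.20920)/0.01373 = -0.01037/0.01373 = -0.755.
p-value = 2·P(Z > 0.755) ≈ 0.4503. With α = 0.05, fail to reject H₀.

z = -0.755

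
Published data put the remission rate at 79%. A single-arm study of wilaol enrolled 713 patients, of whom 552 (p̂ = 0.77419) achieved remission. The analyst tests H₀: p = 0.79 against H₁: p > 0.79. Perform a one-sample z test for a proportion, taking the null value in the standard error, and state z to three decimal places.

p̂ = 552/713 = 0.774194.
Standard error under H₀: √(0.79×0.21/713) = 0.015254.
z = (0.774194 − 0.79)/0.015254 = -0.015806/0.015254 = -1.036.
p-value = P(Z > -1.036) ≈ 0.8500.

z = -1.036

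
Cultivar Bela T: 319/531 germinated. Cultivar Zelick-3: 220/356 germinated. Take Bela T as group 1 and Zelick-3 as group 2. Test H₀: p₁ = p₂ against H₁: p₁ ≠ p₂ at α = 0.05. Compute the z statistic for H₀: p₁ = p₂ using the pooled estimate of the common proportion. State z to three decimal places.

p̂₁ = 319/531 ≈ 0.60075, p̂₂ = 220/356 ≈ 0.61798.
Pooled p̂ = (319+220)/(531+356) = 539/887 = 0.60767.
SE = √(p̂(1−p̂)(1/n₁+1/n₂)) = √(0.60767·0.39233·0.00469223) = √(0.00111866) = 0.03345.
z = (0.60075 − 0.61798)/0.03345 = -0.01723/0.03345 = -0.515.
Two-sided p-value ≈ 2·Φ(−0.515) = 0.6066. With α = 0.05, fail to reject H₀.

z = -0.515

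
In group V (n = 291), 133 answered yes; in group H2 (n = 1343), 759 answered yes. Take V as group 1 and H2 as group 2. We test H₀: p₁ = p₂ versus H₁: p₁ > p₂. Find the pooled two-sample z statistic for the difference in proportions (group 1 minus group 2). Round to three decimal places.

p̂₁ = 133/291 = 0.45704, p̂₂ = 759/1343 = 0.56515.
Pooled p̂ = (133+759)/(291+1343) = 892/1634 = 0.54590.
SE = √(0.247893 × 0.00418103) = 0.03219.
z = (0.45704 − 0.56515)/0.03219 = -0.10811/0.03219 = -3.358.
p-value = P(Z > -3.358) ≈ 0.9996.

z = -3.358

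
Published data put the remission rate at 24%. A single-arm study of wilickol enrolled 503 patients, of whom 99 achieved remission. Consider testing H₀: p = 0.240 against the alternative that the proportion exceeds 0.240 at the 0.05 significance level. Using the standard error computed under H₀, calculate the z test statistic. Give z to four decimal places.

z = -2.2676

p̂ = 99/503 ≈ 0.196819.
Standard error under H₀: √(0.24×0.76/503) = 0.019043.
z = (0.196819 − 0.24)/0.019043 = -0.043181/0.019043 = -2.2676.
p-value = P(Z > -2.268) ≈ 0.9883. With α = 0.05, fail to reject H₀.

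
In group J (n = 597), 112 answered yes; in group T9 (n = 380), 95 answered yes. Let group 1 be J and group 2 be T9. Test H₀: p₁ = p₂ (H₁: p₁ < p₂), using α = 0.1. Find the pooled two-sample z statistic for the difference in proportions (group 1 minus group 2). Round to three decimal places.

z = -2.327

p̂₁ = 112/597 = 0.18760, p̂₂ = 95/380 = 0.25000.
Pooled p̂ = (112+95)/(597+380) = 207/977 = 0.21187.
SE = √(p̂(1−p̂)(1/n₁+1/n₂)) = √(0.21187·0.78813·0.00430662) = √(0.000719132) = 0.02682.
z = (0.18760 − 0.25000)/0.02682 = -0.06240/0.02682 = -2.327.
p-value = P(Z < -2.327) ≈ 0.0100; since p < α = 0.1, reject H₀.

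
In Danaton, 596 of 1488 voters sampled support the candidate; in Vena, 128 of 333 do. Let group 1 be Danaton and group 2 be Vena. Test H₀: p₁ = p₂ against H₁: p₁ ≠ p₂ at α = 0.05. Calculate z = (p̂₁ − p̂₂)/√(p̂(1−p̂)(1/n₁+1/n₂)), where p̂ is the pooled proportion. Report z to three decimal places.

p̂₁ = 596/1488 ≈ 0.400538, p̂₂ = 128/333 ≈ 0.384384.
Pooled p̂ = (596+128)/(1488+333) = 724/1821 = 0.397584.
SE = √(p̂(1−p̂)(1/n₁+1/n₂)) = √(0.397584·0.602416·0.00367505) = √(0.000880214) = 0.029668.
z = (0.400538 − 0.384384)/0.029668 = 0.016154/0.029668 = 0.544.
Two-sided p-value ≈ 2·Φ(−0.544) = 0.5861. With α = 0.05, fail to reject H₀.

z = 0.544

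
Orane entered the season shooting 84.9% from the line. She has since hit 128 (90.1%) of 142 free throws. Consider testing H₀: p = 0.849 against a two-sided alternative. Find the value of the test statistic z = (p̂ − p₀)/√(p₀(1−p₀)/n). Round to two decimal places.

p̂ = 128/142 = 0.90141.
SE = √(p₀(1−p₀)/n) = √(0.1282/142) = 0.03005.
z = (0.90141 − 0.849)/0.03005 = 0.05241/0.03005 = 1.74.

z = 1.74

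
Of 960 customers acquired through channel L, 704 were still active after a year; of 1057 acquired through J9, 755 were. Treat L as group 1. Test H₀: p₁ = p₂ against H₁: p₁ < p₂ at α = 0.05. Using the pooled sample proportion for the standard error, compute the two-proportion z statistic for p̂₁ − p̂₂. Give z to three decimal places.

z = 0.955

p̂₁ = 704/960 = 0.73333, p̂₂ = 755/1057 = 0.71429.
Pooled p̂ = (704+755)/(960+1057) = 1459/2017 = 0.72335.
SE = √(0.200114 × 0.00198774) = 0.01994.
z = (0.73333 − 0.71429)/0.01994 = 0.01904/0.01994 = 0.955.
p-value = P(Z < 0.955) ≈ 0.8302; since p > α = 0.05, fail to reject H₀.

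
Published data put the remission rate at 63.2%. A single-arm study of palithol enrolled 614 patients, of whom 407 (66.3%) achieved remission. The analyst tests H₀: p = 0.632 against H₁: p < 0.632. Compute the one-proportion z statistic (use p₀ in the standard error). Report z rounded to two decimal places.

p̂ = 407/614 ≈ 0.66287.
Standard error under H₀: √(0.632×0.368/614) = 0.01946.
z = (0.66287 − 0.632)/0.01946 = 0.03087/0.01946 = 1.59.
p-value = P(Z < 1.586) ≈ 0.9436.

z = 1.59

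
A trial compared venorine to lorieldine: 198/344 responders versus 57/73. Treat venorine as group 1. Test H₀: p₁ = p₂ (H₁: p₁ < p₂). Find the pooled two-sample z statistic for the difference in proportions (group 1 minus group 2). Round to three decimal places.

z = -3.268

p̂₁ = 198/344 ≈ 0.57558, p̂₂ = 57/73 ≈ 0.78082.
Pooled p̂ = (198+57)/(344+73) = 255/417 = 0.61151.
SE = √(0.237565 × 0.0166056) = 0.06281.
z = (0.57558 − 0.78082)/0.06281 = -0.20524/0.06281 = -3.268.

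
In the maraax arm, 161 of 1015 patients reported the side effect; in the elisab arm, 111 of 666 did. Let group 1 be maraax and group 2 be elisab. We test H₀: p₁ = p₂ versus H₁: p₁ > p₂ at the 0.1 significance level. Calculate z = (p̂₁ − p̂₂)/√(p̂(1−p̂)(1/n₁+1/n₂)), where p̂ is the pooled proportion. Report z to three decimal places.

z = -0.438

p̂₁ = 161/1015 = 0.15862, p̂₂ = 111/666 = 0.16667.
Pooled p̂ = (161+111)/(1015+666) = 272/1681 = 0.16181.
SE = √(0.135626 × 0.00248672) = 0.01836.
z = (0.15862 − 0.16667)/0.01836 = -0.00805/0.01836 = -0.438.
p-value = P(Z > -0.438) ≈ 0.6694, so at α = 0.1 we fail to reject H₀.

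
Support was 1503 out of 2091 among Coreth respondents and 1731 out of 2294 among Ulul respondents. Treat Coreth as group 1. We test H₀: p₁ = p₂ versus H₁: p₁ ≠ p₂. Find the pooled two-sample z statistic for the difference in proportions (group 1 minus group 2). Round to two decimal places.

p̂₁ = 1503/2091 = 0.7188, p̂₂ = 1731/2294 = 0.7546.
Pooled p̂ = (1503+1731)/(2091+2294) = 3234/4385 = 0.7375.
SE = √(0.193587 × 0.00091416) = 0.0133.
z = (0.7188 − 0.7546)/0.0133 = -0.0358/0.0133 = -2.69.
Two-sided p-value ≈ 2·Φ(−2.690) = 0.0071.

z = -2.69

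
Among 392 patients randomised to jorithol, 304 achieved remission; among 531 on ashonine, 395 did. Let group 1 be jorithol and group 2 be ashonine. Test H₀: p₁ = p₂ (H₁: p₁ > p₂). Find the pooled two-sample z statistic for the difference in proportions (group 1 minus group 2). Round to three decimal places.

z = 1.108

p̂₁ = 304/392 ≈ 0.77551, p̂₂ = 395/531 ≈ 0.74388.
Pooled p̂ = (304+395)/(392+531) = 699/923 = 0.75731.
SE = √(p̂(1−p̂)(1/n₁+1/n₂)) = √(0.75731·0.24269·0.00443426) = √(0.000814972) = 0.02855.
z = (0.77551 − 0.74388)/0.02855 = 0.03163/0.02855 = 1.108.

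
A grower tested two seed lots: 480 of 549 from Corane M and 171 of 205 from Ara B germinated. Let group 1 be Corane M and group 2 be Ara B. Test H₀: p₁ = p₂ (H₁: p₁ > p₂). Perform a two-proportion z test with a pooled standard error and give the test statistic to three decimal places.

p̂₁ = 480/549 ≈ 0.87432, p̂₂ = 171/205 ≈ 0.83415.
Pooled p̂ = (480+171)/(549+205) = 651/754 = 0.86340.
SE = √(p̂(1−p̂)(1/n₁+1/n₂)) = √(0.86340·0.13660·0.00669954) = √(0.00079017) = 0.02811.
z = (0.87432 − 0.83415)/0.02811 = 0.04017/0.02811 = 1.429.

z = 1.429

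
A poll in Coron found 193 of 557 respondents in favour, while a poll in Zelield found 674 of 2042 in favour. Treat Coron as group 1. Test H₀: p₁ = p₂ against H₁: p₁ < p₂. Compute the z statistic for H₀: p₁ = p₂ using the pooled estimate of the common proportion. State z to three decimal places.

p̂₁ = 193/557 ≈ 0.34650, p̂₂ = 674/2042 ≈ 0.33007.
Pooled p̂ = (193+674)/(557+2042) = 867/2599 = 0.33359.
SE = √(0.222308 × 0.00228505) = 0.02254.
z = (0.34650 − 0.33007)/0.02254 = 0.01643/0.02254 = 0.729.
p-value = P(Z < 0.729) ≈ 0.7670.

z = 0.729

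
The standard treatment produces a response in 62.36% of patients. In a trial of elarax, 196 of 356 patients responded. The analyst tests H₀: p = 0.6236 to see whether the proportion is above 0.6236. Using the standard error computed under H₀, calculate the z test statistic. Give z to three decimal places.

z = -2.844

p̂ = 196/356 ≈ 0.55056.
Under H₀, SE = √(0.6236·0.3764/356) = √(0.000659334) = 0.02568.
z = (0.55056 − 0.6236)/0.02568 = -0.07304/0.02568 = -2.844.
p-value = P(Z > -2.844) ≈ 0.9978.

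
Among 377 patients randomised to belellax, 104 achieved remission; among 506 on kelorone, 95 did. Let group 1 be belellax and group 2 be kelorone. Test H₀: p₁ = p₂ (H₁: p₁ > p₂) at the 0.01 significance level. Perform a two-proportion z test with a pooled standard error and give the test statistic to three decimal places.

p̂₁ = 104/377 = 0.275862, p̂₂ = 95/506 = 0.187747.
Pooled p̂ = (104+95)/(377+506) = 199/883 = 0.225368.
SE = √(0.174577 × 0.0046288) = 0.028427.
z = (0.275862 − 0.187747)/0.028427 = 0.088115/0.028427 = 3.100.
p-value = P(Z > 3.100) ≈ 0.0010, so at α = 0.01 we reject H₀.

z = 3.100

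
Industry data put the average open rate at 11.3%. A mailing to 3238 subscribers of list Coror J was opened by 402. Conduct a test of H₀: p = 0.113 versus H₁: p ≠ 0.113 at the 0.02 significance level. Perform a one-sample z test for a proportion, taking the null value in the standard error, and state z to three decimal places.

p̂ = 402/3238 = 0.124151.
Under H₀, SE = √(0.113·0.887/3238) = √(3.09546e-05) = 0.005564.
z = (0.124151 − 0.113)/0.005564 = 0.011151/0.005564 = 2.004.
Two-sided p-value ≈ 2·Φ(−2.004) = 0.0450; since p > α = 0.02, fail to reject H₀.

z = 2.004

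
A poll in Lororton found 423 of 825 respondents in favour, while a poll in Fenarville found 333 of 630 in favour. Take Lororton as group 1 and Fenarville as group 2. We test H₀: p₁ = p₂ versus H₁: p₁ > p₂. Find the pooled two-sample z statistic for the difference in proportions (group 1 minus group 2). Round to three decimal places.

p̂₁ = 423/825 ≈ 0.51273, p̂₂ = 333/630 ≈ 0.52857.
Pooled p̂ = (423+333)/(825+630) = 756/1455 = 0.51959.
SE = √(p̂(1−p̂)(1/n₁+1/n₂)) = √(0.51959·0.48041·0.00279942) = √(0.000698782) = 0.02643.
z = (0.51273 − 0.52857)/0.02643 = -0.01584/0.02643 = -0.599.

z = -0.599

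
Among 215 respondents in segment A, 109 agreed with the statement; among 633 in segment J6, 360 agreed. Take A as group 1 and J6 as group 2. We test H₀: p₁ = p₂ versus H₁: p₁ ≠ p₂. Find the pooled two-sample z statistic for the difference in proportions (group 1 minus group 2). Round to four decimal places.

p̂₁ = 109/215 ≈ 0.506977, p̂₂ = 360/633 ≈ 0.568720.
Pooled p̂ = (109+360)/(215+633) = 469/848 = 0.553066.
SE = √(0.247184 × 0.00623094) = 0.039245.
z = (0.506977 − 0.568720)/0.039245 = -0.061743/0.039245 = -1.5733.
Two-sided p-value ≈ 2·Φ(−1.573) = 0.1157.

z = -1.5733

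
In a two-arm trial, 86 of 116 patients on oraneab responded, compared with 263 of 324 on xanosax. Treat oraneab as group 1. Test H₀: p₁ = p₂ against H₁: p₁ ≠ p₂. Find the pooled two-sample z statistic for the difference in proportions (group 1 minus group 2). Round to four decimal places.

p̂₁ = 86/116 ≈ 0.741379, p̂₂ = 263/324 ≈ 0.811728.
Pooled p̂ = (86+263)/(116+324) = 349/440 = 0.793182.
SE = √(0.164044 × 0.0117071) = 0.043823.
z = (0.741379 − 0.811728)/0.043823 = -0.070349/0.043823 = -1.6053.

z = -1.6053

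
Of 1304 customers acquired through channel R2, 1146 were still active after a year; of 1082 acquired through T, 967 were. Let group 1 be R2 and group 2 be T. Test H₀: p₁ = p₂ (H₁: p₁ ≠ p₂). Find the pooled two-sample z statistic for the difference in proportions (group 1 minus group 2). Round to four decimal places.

p̂₁ = 1146/1304 = 0.878834, p̂₂ = 967/1082 = 0.893715.
Pooled p̂ = (1146+967)/(1304+1082) = 2113/2386 = 0.885583.
SE = √(0.101326 × 0.00169109) = 0.013090.
z = (0.878834 − 0.893715)/0.013090 = -0.014881/0.013090 = -1.1368.
Two-sided p-value ≈ 2·Φ(−1.137) = 0.2556.

z = -1.1368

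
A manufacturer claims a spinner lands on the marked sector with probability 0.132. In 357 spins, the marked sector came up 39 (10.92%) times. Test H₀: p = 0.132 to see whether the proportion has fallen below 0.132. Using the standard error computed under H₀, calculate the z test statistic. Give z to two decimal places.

z = -1.27

p̂ = 39/357 ≈ 0.1092.
Standard error under H₀: √(0.132×0.868/357) = 0.0179.
z = (0.1092 − 0.132)/0.0179 = -0.0228/0.0179 = -1.27.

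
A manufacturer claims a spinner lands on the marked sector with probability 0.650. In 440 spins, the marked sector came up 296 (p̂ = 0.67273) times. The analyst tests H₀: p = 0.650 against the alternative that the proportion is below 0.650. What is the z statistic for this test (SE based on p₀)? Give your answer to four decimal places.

p̂ = 296/440 = 0.672727.
SE = √(p₀(1−p₀)/n) = √(0.2275/440) = 0.022739.
z = (0.672727 − 0.65)/0.022739 = 0.022727/0.022739 = 0.9995.

z = 0.9995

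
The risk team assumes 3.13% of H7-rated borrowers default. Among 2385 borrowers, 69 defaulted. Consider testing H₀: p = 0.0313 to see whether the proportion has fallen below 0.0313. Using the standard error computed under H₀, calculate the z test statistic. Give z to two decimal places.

p̂ = 69/2385 = 0.02893.
SE = √(p₀(1−p₀)/n) = √(0.03032/2385) = 0.00357.
z = (0.02893 − 0.0313)/0.00357 = -0.00237/0.00357 = -0.66.

z = -0.66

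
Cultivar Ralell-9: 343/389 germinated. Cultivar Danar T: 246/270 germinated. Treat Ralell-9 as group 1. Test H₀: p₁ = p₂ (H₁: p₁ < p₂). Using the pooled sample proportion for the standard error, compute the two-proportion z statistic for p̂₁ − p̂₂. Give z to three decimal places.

z = -1.203

p̂₁ = 343/389 ≈ 0.88175, p̂₂ = 246/270 ≈ 0.91111.
Pooled p̂ = (343+246)/(389+270) = 589/659 = 0.89378.
SE = √(0.0949385 × 0.0062744) = 0.02441.
z = (0.88175 − 0.91111)/0.02441 = -0.02936/0.02441 = -1.203.
p-value = P(Z < -1.203) ≈ 0.1145.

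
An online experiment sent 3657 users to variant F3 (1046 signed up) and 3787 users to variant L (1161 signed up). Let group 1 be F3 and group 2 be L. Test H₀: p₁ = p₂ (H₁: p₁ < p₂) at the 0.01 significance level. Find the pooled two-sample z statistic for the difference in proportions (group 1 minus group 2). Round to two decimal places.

p̂₁ = 1046/3657 ≈ 0.2860, p̂₂ = 1161/3787 ≈ 0.3066.
Pooled p̂ = (1046+1161)/(3657+3787) = 2207/7444 = 0.2965.
SE = √(0.20858 × 0.000537509) = 0.0106.
z = (0.2860 − 0.3066)/0.0106 = -0.0206/0.0106 = -1.94.
p-value = P(Z < -1.941) ≈ 0.0262; since p > α = 0.01, fail to reject H₀.

z = -1.94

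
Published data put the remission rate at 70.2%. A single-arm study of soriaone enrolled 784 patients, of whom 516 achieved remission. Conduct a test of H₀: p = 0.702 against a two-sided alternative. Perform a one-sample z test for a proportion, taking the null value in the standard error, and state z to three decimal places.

p̂ = 516/784 ≈ 0.658163.
Under H₀, SE = √(0.702·0.298/784) = √(0.000266832) = 0.016335.
z = (0.658163 − 0.702)/0.016335 = -0.043837/0.016335 = -2.684.
p-value = 2·P(Z > 2.684) ≈ 0.0073.

z = -2.684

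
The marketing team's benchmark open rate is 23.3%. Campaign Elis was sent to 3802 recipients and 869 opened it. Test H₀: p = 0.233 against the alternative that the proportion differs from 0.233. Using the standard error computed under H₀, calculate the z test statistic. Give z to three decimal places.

p̂ = 869/3802 = 0.22856.
SE = √(p₀(1−p₀)/n) = √(0.17871/3802) = 0.00686.
z = (0.22856 − 0.233)/0.00686 = -0.00444/0.00686 = -0.647.
p-value = 2·P(Z > 0.647) ≈ 0.5176.

z = -0.647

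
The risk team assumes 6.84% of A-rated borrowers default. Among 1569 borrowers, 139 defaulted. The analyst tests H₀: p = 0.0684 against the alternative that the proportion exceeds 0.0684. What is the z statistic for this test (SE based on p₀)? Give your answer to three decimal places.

p̂ = 139/1569 = 0.088591.
Under H₀, SE = √(0.0684·0.9316/1569) = √(4.06128e-05) = 0.006373.
z = (0.088591 − 0.0684)/0.006373 = 0.020191/0.006373 = 3.168.
p-value = P(Z > 3.168) ≈ 0.0008.

z = 3.168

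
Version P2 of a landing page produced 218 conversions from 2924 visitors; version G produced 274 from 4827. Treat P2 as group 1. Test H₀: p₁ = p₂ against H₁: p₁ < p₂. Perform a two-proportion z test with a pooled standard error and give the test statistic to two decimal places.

z = 3.11

p̂₁ = 218/2924 ≈ 0.074555, p̂₂ = 274/4827 ≈ 0.056764.
Pooled p̂ = (218+274)/(2924+4827) = 492/7751 = 0.063476.
SE = √(0.0594465 × 0.000549165) = 0.005714.
z = (0.074555 − 0.056764)/0.005714 = 0.017791/0.005714 = 3.11.
p-value = P(Z < 3.114) ≈ 0.9991.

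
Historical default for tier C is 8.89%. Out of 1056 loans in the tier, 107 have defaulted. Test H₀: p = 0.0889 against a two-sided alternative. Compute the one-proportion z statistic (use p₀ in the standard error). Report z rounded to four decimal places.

p̂ = 107/1056 ≈ 0.101326.
Standard error under H₀: √(0.0889×0.9111/1056) = 0.008758.
z = (0.101326 − 0.0889)/0.008758 = 0.012426/0.008758 = 1.4188.

z = 1.4188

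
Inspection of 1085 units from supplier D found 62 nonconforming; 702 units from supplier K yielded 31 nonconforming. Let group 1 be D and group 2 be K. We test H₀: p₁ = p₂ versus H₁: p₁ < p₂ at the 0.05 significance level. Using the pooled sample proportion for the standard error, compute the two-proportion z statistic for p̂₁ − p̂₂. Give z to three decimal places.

p̂₁ = 62/1085 = 0.057143, p̂₂ = 31/702 = 0.044160.
Pooled p̂ = (62+31)/(1085+702) = 93/1787 = 0.052043.
SE = √(p̂(1−p̂)(1/n₁+1/n₂)) = √(0.052043·0.947957·0.00234616) = √(0.000115746) = 0.010759.
z = (0.057143 − 0.044160)/0.010759 = 0.012983/0.010759 = 1.207.
p-value = P(Z < 1.207) ≈ 0.8862; since p > α = 0.05, fail to reject H₀.

z = 1.207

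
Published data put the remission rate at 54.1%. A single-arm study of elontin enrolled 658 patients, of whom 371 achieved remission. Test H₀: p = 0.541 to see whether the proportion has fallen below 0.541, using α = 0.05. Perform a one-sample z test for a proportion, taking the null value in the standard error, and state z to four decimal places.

z = 1.1752

p̂ = 371/658 ≈ 0.563830.
Standard error under H₀: √(0.541×0.459/658) = 0.019426.
z = (0.563830 − 0.541)/0.019426 = 0.022830/0.019426 = 1.1752.
p-value = P(Z < 1.175) ≈ 0.8800, so at α = 0.05 we fail to reject H₀.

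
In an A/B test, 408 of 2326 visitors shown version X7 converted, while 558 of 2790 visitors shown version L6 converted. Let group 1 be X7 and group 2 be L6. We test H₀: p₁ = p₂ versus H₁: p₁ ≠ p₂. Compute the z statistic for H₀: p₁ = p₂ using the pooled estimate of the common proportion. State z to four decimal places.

z = -2.2379

p̂₁ = 408/2326 ≈ 0.175408, p̂₂ = 558/2790 ≈ 0.200000.
Pooled p̂ = (408+558)/(2326+2790) = 966/5116 = 0.188819.
SE = √(p̂(1−p̂)(1/n₁+1/n₂)) = √(0.188819·0.811181·0.000788346) = √(0.000120748) = 0.010989.
z = (0.175408 − 0.200000)/0.010989 = -0.024592/0.010989 = -2.2379.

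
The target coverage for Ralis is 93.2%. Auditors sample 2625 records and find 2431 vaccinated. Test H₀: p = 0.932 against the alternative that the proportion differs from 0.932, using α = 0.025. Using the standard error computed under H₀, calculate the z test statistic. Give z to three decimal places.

p̂ = 2431/2625 ≈ 0.92610.
SE = √(p₀(1−p₀)/n) = √(0.063376/2625) = 0.00491.
z = (0.92610 − 0.932)/0.00491 = -0.00590/0.00491 = -1.202.
p-value = 2·P(Z > 1.202) ≈ 0.2295. With α = 0.025, fail to reject H₀.

z = -1.202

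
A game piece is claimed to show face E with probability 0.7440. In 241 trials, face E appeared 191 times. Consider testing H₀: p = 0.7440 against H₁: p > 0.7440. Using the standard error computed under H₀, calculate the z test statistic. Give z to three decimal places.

z = 1.726

p̂ = 191/241 ≈ 0.79253.
Standard error under H₀: √(0.744×0.256/241) = 0.02811.
z = (0.79253 − 0.744)/0.02811 = 0.04853/0.02811 = 1.726.
p-value = P(Z > 1.726) ≈ 0.0421.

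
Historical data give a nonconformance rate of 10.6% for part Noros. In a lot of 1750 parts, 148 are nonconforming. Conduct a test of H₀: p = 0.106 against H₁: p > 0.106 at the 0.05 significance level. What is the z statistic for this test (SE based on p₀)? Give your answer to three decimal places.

p̂ = 148/1750 = 0.08457.
SE = √(p₀(1−p₀)/n) = √(0.094764/1750) = 0.00736.
z = (0.08457 − 0.106)/0.00736 = -0.02143/0.00736 = -2.912.
p-value = P(Z > -2.912) ≈ 0.9982. With α = 0.05, fail to reject H₀.

z = -2.912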